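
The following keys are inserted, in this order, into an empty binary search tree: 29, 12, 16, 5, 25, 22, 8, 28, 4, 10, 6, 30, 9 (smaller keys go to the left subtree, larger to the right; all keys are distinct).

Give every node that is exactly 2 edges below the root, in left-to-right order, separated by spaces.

Insert 29: tree is empty, so 29 becomes the root.
Insert 12: 12 < 29 → go left. Place as left child of 29.
Insert 16: 16 < 29 → go left; 16 > 12 → go right. Place as right child of 12.
Insert 5: 5 < 29 → go left; 5 < 12 → go left. Place as left child of 12.
Insert 25: 25 < 29 → go left; 25 > 12 → go right; 25 > 16 → go right. Place as right child of 16.
Insert 22: 22 < 29 → go left; 22 > 12 → go right; 22 > 16 → go right; 22 < 25 → go left. Place as left child of 25.
Insert 8: 8 < 29 → go left; 8 < 12 → go left; 8 > 5 → go right. Place as right child of 5.
Insert 28: 28 < 29 → go left; 28 > 12 → go right; 28 > 16 → go right; 28 > 25 → go right. Place as right child of 25.
Insert 4: 4 < 29 → go left; 4 < 12 → go left; 4 < 5 → go left. Place as left child of 5.
Insert 10: 10 < 29 → go left; 10 < 12 → go left; 10 > 5 → go right; 10 > 8 → go right. Place as right child of 8.
Insert 6: 6 < 29 → go left; 6 < 12 → go left; 6 > 5 → go right; 6 < 8 → go left. Place as left child of 8.
Insert 30: 30 > 29 → go right. Place as right child of 29.
Insert 9: 9 < 29 → go left; 9 < 12 → go left; 9 > 5 → go right; 9 > 8 → go right; 9 < 10 → go left. Place as left child of 10.

5 16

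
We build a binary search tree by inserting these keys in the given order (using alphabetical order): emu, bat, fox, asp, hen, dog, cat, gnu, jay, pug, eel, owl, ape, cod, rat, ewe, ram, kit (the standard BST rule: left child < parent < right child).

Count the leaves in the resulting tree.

7

emu: root
bat: left child of emu (depth 1)
fox: right child of emu (depth 1)
asp: left child of bat (depth 2)
hen: right child of fox (depth 2)
dog: right child of bat (depth 2)
cat: left child of dog (depth 3)
gnu: left child of hen (depth 3)
jay: right child of hen (depth 3)
pug: right child of jay (depth 4)
eel: right child of dog (depth 3)
owl: left child of pug (depth 5)
ape: left child of asp (depth 3)
cod: right child of cat (depth 4)
rat: right child of pug (depth 5)
ewe: left child of fox (depth 2)
ram: left child of rat (depth 6)
kit: left child of owl (depth 6)

Leaves: ape, cod, eel, ewe, gnu, kit, ram — 7 in total.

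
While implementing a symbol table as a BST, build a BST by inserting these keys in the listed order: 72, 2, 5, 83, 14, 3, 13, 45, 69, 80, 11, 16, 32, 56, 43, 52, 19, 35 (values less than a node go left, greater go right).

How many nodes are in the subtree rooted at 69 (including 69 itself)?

Insert 72: tree is empty, so 72 becomes the root.
Insert 2: 2 < 72 → go left. Place as left child of 72.
Insert 5: 5 < 72 → go left; 5 > 2 → go right. Place as right child of 2.
Insert 83: 83 > 72 → go right. Place as right child of 72.
Insert 14: 14 < 72 → go left; 14 > 2 → go right; 14 > 5 → go right. Place as right child of 5.
Insert 3: 3 < 72 → go left; 3 > 2 → go right; 3 < 5 → go left. Place as left child of 5.
Insert 13: 13 < 72 → go left; 13 > 2 → go right; 13 > 5 → go right; 13 < 14 → go left. Place as left child of 14.
Insert 45: 45 < 72 → go left; 45 > 2 → go right; 45 > 5 → go right; 45 > 14 → go right. Place as right child of 14.
Insert 69: 69 < 72 → go left; 69 > 2 → go right; 69 > 5 → go right; 69 > 14 → go right; 69 > 45 → go right. Place as right child of 45.
Insert 80: 80 > 72 → go right; 80 < 83 → go left. Place as left child of 83.
Insert 11: 11 < 72 → go left; 11 > 2 → go right; 11 > 5 → go right; 11 < 14 → go left; 11 < 13 → go left. Place as left child of 13.
Insert 16: 16 < 72 → go left; 16 > 2 → go right; 16 > 5 → go right; 16 > 14 → go right; 16 < 45 → go left. Place as left child of 45.
Insert 32: 32 < 72 → go left; 32 > 2 → go right; 32 > 5 → go right; 32 > 14 → go right; 32 < 45 → go left; 32 > 16 → go right. Place as right child of 16.
Insert 56: 56 < 72 → go left; 56 > 2 → go right; 56 > 5 → go right; 56 > 14 → go right; 56 > 45 → go right; 56 < 69 → go left. Place as left child of 69.
Insert 43: 43 < 72 → go left; 43 > 2 → go right; 43 > 5 → go right; 43 > 14 → go right; 43 < 45 → go left; 43 > 16 → go right; 43 > 32 → go right. Place as right child of 32.
Insert 52: 52 < 72 → go left; 52 > 2 → go right; 52 > 5 → go right; 52 > 14 → go right; 52 > 45 → go right; 52 < 69 → go left; 52 < 56 → go left. Place as left child of 56.
Insert 19: 19 < 72 → go left; 19 > 2 → go right; 19 > 5 → go right; 19 > 14 → go right; 19 < 45 → go left; 19 > 16 → go right; 19 < 32 → go left. Place as left child of 32.
Insert 35: 35 < 72 → go left; 35 > 2 → go right; 35 > 5 → go right; 35 > 14 → go right; 35 < 45 → go left; 35 > 16 → go right; 35 > 32 → go right; 35 < 43 → go left. Place as left child of 43.

Subtree rooted at 69 contains: 69, 56, 52 — 3 nodes.

3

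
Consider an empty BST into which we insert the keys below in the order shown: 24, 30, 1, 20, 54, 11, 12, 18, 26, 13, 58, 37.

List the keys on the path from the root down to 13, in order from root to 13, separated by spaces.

24 1 20 11 12 18 13

Resulting structure (node: left, right):
  24: L=1, R=30
  30: L=26, R=54
  1: L=–, R=20
  20: L=11, R=–
  54: L=37, R=58
  11: L=–, R=12
  12: L=–, R=18
  18: L=13, R=–
  26: L=–, R=–
  13: L=–, R=–
  58: L=–, R=–
  37: L=–, R=–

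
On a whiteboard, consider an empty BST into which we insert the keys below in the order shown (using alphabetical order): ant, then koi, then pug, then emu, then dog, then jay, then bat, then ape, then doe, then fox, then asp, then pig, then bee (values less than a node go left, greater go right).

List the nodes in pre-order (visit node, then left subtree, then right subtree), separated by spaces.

ant koi emu dog bat ape asp doe bee jay fox pug pig

ant: root
koi: right child of ant (depth 1)
pug: right child of koi (depth 2)
emu: left child of koi (depth 2)
dog: left child of emu (depth 3)
jay: right child of emu (depth 3)
bat: left child of dog (depth 4)
ape: left child of bat (depth 5)
doe: right child of bat (depth 5)
fox: left child of jay (depth 4)
asp: right child of ape (depth 6)
pig: left child of pug (depth 3)
bee: left child of doe (depth 6)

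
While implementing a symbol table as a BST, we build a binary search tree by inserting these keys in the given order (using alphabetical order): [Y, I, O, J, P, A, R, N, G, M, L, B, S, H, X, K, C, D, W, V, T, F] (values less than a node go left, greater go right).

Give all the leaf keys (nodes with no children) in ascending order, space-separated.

F H K T

Y: root
I: left child of Y (depth 1)
O: right child of I (depth 2)
J: left child of O (depth 3)
P: right child of O (depth 3)
A: left child of I (depth 2)
R: right child of P (depth 4)
N: right child of J (depth 4)
G: right child of A (depth 3)
M: left child of N (depth 5)
L: left child of M (depth 6)
B: left child of G (depth 4)
S: right child of R (depth 5)
H: right child of G (depth 4)
X: right child of S (depth 6)
K: left child of L (depth 7)
C: right child of B (depth 5)
D: right child of C (depth 6)
W: left child of X (depth 7)
V: left child of W (depth 8)
T: left child of V (depth 9)
F: right child of D (depth 7)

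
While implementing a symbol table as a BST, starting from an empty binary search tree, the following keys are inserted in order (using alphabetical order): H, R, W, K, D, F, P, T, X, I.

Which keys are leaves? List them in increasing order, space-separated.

F I P T X

H: root
R: right child of H (depth 1)
W: right child of R (depth 2)
K: left child of R (depth 2)
D: left child of H (depth 1)
F: right child of D (depth 2)
P: right child of K (depth 3)
T: left child of W (depth 3)
X: right child of W (depth 3)
I: left child of K (depth 3)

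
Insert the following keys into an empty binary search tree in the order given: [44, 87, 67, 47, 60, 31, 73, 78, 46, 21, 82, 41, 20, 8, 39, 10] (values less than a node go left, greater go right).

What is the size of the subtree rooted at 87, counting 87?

Resulting structure (node: left, right):
  44: L=31, R=87
  87: L=67, R=–
  67: L=47, R=73
  47: L=46, R=60
  60: L=–, R=–
  31: L=21, R=41
  73: L=–, R=78
  78: L=–, R=82
  46: L=–, R=–
  21: L=20, R=–
  82: L=–, R=–
  41: L=39, R=–
  20: L=8, R=–
  8: L=–, R=10
  39: L=–, R=–
  10: L=–, R=–

Subtree rooted at 87 contains: 87, 67, 47, 46, 60, 73, 78, 82 — 8 nodes.

8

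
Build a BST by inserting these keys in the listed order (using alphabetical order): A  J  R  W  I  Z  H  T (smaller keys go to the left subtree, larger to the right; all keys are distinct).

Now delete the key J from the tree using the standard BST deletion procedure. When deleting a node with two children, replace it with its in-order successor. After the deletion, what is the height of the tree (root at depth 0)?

A: root
J: right child of A (depth 1)
R: right child of J (depth 2)
W: right child of R (depth 3)
I: left child of J (depth 2)
Z: right child of W (depth 4)
H: left child of I (depth 3)
T: left child of W (depth 4)

Delete J (two children — replace with in-order successor).
After deletion, deepest node is Z at depth 3.

3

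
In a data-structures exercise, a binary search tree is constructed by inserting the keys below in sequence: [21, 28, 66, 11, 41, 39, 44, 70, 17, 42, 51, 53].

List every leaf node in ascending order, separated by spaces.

17 39 42 53 70

Insert 21: tree is empty, so 21 becomes the root.
Insert 28: 28 > 21 → go right. Place as right child of 21.
Insert 66: 66 > 21 → go right; 66 > 28 → go right. Place as right child of 28.
Insert 11: 11 < 21 → go left. Place as left child of 21.
Insert 41: 41 > 21 → go right; 41 > 28 → go right; 41 < 66 → go left. Place as left child of 66.
Insert 39: 39 > 21 → go right; 39 > 28 → go right; 39 < 66 → go left; 39 < 41 → go left. Place as left child of 41.
Insert 44: 44 > 21 → go right; 44 > 28 → go right; 44 < 66 → go left; 44 > 41 → go right. Place as right child of 41.
Insert 70: 70 > 21 → go right; 70 > 28 → go right; 70 > 66 → go right. Place as right child of 66.
Insert 17: 17 < 21 → go left; 17 > 11 → go right. Place as right child of 11.
Insert 42: 42 > 21 → go right; 42 > 28 → go right; 42 < 66 → go left; 42 > 41 → go right; 42 < 44 → go left. Place as left child of 44.
Insert 51: 51 > 21 → go right; 51 > 28 → go right; 51 < 66 → go left; 51 > 41 → go right; 51 > 44 → go right. Place as right child of 44.
Insert 53: 53 > 21 → go right; 53 > 28 → go right; 53 < 66 → go left; 53 > 41 → go right; 53 > 44 → go right; 53 > 51 → go right. Place as right child of 51.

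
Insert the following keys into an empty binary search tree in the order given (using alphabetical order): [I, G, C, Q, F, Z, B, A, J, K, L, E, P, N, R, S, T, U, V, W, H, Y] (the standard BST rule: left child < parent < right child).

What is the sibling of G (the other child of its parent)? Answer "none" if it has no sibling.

Resulting structure (node: left, right):
  I: L=G, R=Q
  G: L=C, R=H
  C: L=B, R=F
  Q: L=J, R=Z
  F: L=E, R=–
  Z: L=R, R=–
  B: L=A, R=–
  A: L=–, R=–
  J: L=–, R=K
  K: L=–, R=L
  L: L=–, R=P
  E: L=–, R=–
  P: L=N, R=–
  N: L=–, R=–
  R: L=–, R=S
  S: L=–, R=T
  T: L=–, R=U
  U: L=–, R=V
  V: L=–, R=W
  W: L=–, R=Y
  H: L=–, R=–
  Y: L=–, R=–

G's parent is I; the other child of I is Q.

Q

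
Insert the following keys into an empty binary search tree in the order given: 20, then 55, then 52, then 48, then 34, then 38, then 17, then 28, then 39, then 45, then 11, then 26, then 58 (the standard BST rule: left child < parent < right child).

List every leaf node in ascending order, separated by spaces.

11 26 45 58

Insert 20: tree is empty, so 20 becomes the root.
Insert 55: 55 > 20 → go right. Place as right child of 20.
Insert 52: 52 > 20 → go right; 52 < 55 → go left. Place as left child of 55.
Insert 48: 48 > 20 → go right; 48 < 55 → go left; 48 < 52 → go left. Place as left child of 52.
Insert 34: 34 > 20 → go right; 34 < 55 → go left; 34 < 52 → go left; 34 < 48 → go left. Place as left child of 48.
Insert 38: 38 > 20 → go right; 38 < 55 → go left; 38 < 52 → go left; 38 < 48 → go left; 38 > 34 → go right. Place as right child of 34.
Insert 17: 17 < 20 → go left. Place as left child of 20.
Insert 28: 28 > 20 → go right; 28 < 55 → go left; 28 < 52 → go left; 28 < 48 → go left; 28 < 34 → go left. Place as left child of 34.
Insert 39: 39 > 20 → go right; 39 < 55 → go left; 39 < 52 → go left; 39 < 48 → go left; 39 > 34 → go right; 39 > 38 → go right. Place as right child of 38.
Insert 45: 45 > 20 → go right; 45 < 55 → go left; 45 < 52 → go left; 45 < 48 → go left; 45 > 34 → go right; 45 > 38 → go right; 45 > 39 → go right. Place as right child of 39.
Insert 11: 11 < 20 → go left; 11 < 17 → go left. Place as left child of 17.
Insert 26: 26 > 20 → go right; 26 < 55 → go left; 26 < 52 → go left; 26 < 48 → go left; 26 < 34 → go left; 26 < 28 → go left. Place as left child of 28.
Insert 58: 58 > 20 → go right; 58 > 55 → go right. Place as right child of 55.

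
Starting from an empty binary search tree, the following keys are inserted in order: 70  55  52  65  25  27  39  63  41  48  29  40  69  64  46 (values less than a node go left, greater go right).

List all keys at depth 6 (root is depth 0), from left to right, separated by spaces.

Insert 70: tree is empty, so 70 becomes the root.
Insert 55: 55 < 70 → go left. Place as left child of 70.
Insert 52: 52 < 70 → go left; 52 < 55 → go left. Place as left child of 55.
Insert 65: 65 < 70 → go left; 65 > 55 → go right. Place as right child of 55.
Insert 25: 25 < 70 → go left; 25 < 55 → go left; 25 < 52 → go left. Place as left child of 52.
Insert 27: 27 < 70 → go left; 27 < 55 → go left; 27 < 52 → go left; 27 > 25 → go right. Place as right child of 25.
Insert 39: 39 < 70 → go left; 39 < 55 → go left; 39 < 52 → go left; 39 > 25 → go right; 39 > 27 → go right. Place as right child of 27.
Insert 63: 63 < 70 → go left; 63 > 55 → go right; 63 < 65 → go left. Place as left child of 65.
Insert 41: 41 < 70 → go left; 41 < 55 → go left; 41 < 52 → go left; 41 > 25 → go right; 41 > 27 → go right; 41 > 39 → go right. Place as right child of 39.
Insert 48: 48 < 70 → go left; 48 < 55 → go left; 48 < 52 → go left; 48 > 25 → go right; 48 > 27 → go right; 48 > 39 → go right; 48 > 41 → go right. Place as right child of 41.
Insert 29: 29 < 70 → go left; 29 < 55 → go left; 29 < 52 → go left; 29 > 25 → go right; 29 > 27 → go right; 29 < 39 → go left. Place as left child of 39.
Insert 40: 40 < 70 → go left; 40 < 55 → go left; 40 < 52 → go left; 40 > 25 → go right; 40 > 27 → go right; 40 > 39 → go right; 40 < 41 → go left. Place as left child of 41.
Insert 69: 69 < 70 → go left; 69 > 55 → go right; 69 > 65 → go right. Place as right child of 65.
Insert 64: 64 < 70 → go left; 64 > 55 → go right; 64 < 65 → go left; 64 > 63 → go right. Place as right child of 63.
Insert 46: 46 < 70 → go left; 46 < 55 → go left; 46 < 52 → go left; 46 > 25 → go right; 46 > 27 → go right; 46 > 39 → go right; 46 > 41 → go right; 46 < 48 → go left. Place as left child of 48.

29 41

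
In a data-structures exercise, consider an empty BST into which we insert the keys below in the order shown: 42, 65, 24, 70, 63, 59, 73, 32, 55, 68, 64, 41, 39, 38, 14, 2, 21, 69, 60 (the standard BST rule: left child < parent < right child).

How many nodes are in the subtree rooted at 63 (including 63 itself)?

5

Insert 42: tree is empty, so 42 becomes the root.
Insert 65: 65 > 42 → go right. Place as right child of 42.
Insert 24: 24 < 42 → go left. Place as left child of 42.
Insert 70: 70 > 42 → go right; 70 > 65 → go right. Place as right child of 65.
Insert 63: 63 > 42 → go right; 63 < 65 → go left. Place as left child of 65.
Insert 59: 59 > 42 → go right; 59 < 65 → go left; 59 < 63 → go left. Place as left child of 63.
Insert 73: 73 > 42 → go right; 73 > 65 → go right; 73 > 70 → go right. Place as right child of 70.
Insert 32: 32 < 42 → go left; 32 > 24 → go right. Place as right child of 24.
Insert 55: 55 > 42 → go right; 55 < 65 → go left; 55 < 63 → go left; 55 < 59 → go left. Place as left child of 59.
Insert 68: 68 > 42 → go right; 68 > 65 → go right; 68 < 70 → go left. Place as left child of 70.
Insert 64: 64 > 42 → go right; 64 < 65 → go left; 64 > 63 → go right. Place as right child of 63.
Insert 41: 41 < 42 → go left; 41 > 24 → go right; 41 > 32 → go right. Place as right child of 32.
Insert 39: 39 < 42 → go left; 39 > 24 → go right; 39 > 32 → go right; 39 < 41 → go left. Place as left child of 41.
Insert 38: 38 < 42 → go left; 38 > 24 → go right; 38 > 32 → go right; 38 < 41 → go left; 38 < 39 → go left. Place as left child of 39.
Insert 14: 14 < 42 → go left; 14 < 24 → go left. Place as left child of 24.
Insert 2: 2 < 42 → go left; 2 < 24 → go left; 2 < 14 → go left. Place as left child of 14.
Insert 21: 21 < 42 → go left; 21 < 24 → go left; 21 > 14 → go right. Place as right child of 14.
Insert 69: 69 > 42 → go right; 69 > 65 → go right; 69 < 70 → go left; 69 > 68 → go right. Place as right child of 68.
Insert 60: 60 > 42 → go right; 60 < 65 → go left; 60 < 63 → go left; 60 > 59 → go right. Place as right child of 59.

Subtree rooted at 63 contains: 63, 59, 55, 60, 64 — 5 nodes.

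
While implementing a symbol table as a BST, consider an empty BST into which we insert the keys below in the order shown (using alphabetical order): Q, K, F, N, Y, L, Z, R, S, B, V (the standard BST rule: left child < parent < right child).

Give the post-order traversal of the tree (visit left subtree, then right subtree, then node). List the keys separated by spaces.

Q: root
K: left child of Q (depth 1)
F: left child of K (depth 2)
N: right child of K (depth 2)
Y: right child of Q (depth 1)
L: left child of N (depth 3)
Z: right child of Y (depth 2)
R: left child of Y (depth 2)
S: right child of R (depth 3)
B: left child of F (depth 3)
V: right child of S (depth 4)

B F L N K V S R Z Y Q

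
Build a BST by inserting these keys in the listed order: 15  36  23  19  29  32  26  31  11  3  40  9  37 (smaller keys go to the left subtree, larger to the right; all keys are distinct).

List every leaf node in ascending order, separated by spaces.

15: root
36: right child of 15 (depth 1)
23: left child of 36 (depth 2)
19: left child of 23 (depth 3)
29: right child of 23 (depth 3)
32: right child of 29 (depth 4)
26: left child of 29 (depth 4)
31: left child of 32 (depth 5)
11: left child of 15 (depth 1)
3: left child of 11 (depth 2)
40: right child of 36 (depth 2)
9: right child of 3 (depth 3)
37: left child of 40 (depth 3)

9 19 26 31 37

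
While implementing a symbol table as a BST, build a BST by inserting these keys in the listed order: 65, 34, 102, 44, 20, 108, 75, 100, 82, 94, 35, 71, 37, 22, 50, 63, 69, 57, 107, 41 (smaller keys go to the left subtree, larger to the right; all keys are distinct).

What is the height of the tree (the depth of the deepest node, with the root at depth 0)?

5

65: root
34: left child of 65 (depth 1)
102: right child of 65 (depth 1)
44: right child of 34 (depth 2)
20: left child of 34 (depth 2)
108: right child of 102 (depth 2)
75: left child of 102 (depth 2)
100: right child of 75 (depth 3)
82: left child of 100 (depth 4)
94: right child of 82 (depth 5)
35: left child of 44 (depth 3)
71: left child of 75 (depth 3)
37: right child of 35 (depth 4)
22: right child of 20 (depth 3)
50: right child of 44 (depth 3)
63: right child of 50 (depth 4)
69: left child of 71 (depth 4)
57: left child of 63 (depth 5)
107: left child of 108 (depth 3)
41: right child of 37 (depth 5)

The deepest node is 94 at depth 5.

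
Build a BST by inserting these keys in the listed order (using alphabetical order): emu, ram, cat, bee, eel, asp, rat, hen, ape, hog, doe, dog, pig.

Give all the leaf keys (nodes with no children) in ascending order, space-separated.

Insert emu: tree is empty, so emu becomes the root.
Insert ram: ram > emu → go right. Place as right child of emu.
Insert cat: cat < emu → go left. Place as left child of emu.
Insert bee: bee < emu → go left; bee < cat → go left. Place as left child of cat.
Insert eel: eel < emu → go left; eel > cat → go right. Place as right child of cat.
Insert asp: asp < emu → go left; asp < cat → go left; asp < bee → go left. Place as left child of bee.
Insert rat: rat > emu → go right; rat > ram → go right. Place as right child of ram.
Insert hen: hen > emu → go right; hen < ram → go left. Place as left child of ram.
Insert ape: ape < emu → go left; ape < cat → go left; ape < bee → go left; ape < asp → go left. Place as left child of asp.
Insert hog: hog > emu → go right; hog < ram → go left; hog > hen → go right. Place as right child of hen.
Insert doe: doe < emu → go left; doe > cat → go right; doe < eel → go left. Place as left child of eel.
Insert dog: dog < emu → go left; dog > cat → go right; dog < eel → go left; dog > doe → go right. Place as right child of doe.
Insert pig: pig > emu → go right; pig < ram → go left; pig > hen → go right; pig > hog → go right. Place as right child of hog.

ape dog pig rat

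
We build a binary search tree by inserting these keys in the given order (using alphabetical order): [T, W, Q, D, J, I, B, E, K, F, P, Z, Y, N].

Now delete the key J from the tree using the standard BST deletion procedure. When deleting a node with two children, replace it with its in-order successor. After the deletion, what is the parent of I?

T: root
W: right child of T (depth 1)
Q: left child of T (depth 1)
D: left child of Q (depth 2)
J: right child of D (depth 3)
I: left child of J (depth 4)
B: left child of D (depth 3)
E: left child of I (depth 5)
K: right child of J (depth 4)
F: right child of E (depth 6)
P: right child of K (depth 5)
Z: right child of W (depth 2)
Y: left child of Z (depth 3)
N: left child of P (depth 6)

Delete J (two children — replace with in-order successor).
After deletion, I's parent is K.

K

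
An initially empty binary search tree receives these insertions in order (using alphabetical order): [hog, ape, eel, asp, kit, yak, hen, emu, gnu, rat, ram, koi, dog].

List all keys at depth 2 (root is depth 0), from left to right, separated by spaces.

Insert hog: tree is empty, so hog becomes the root.
Insert ape: ape < hog → go left. Place as left child of hog.
Insert eel: eel < hog → go left; eel > ape → go right. Place as right child of ape.
Insert asp: asp < hog → go left; asp > ape → go right; asp < eel → go left. Place as left child of eel.
Insert kit: kit > hog → go right. Place as right child of hog.
Insert yak: yak > hog → go right; yak > kit → go right. Place as right child of kit.
Insert hen: hen < hog → go left; hen > ape → go right; hen > eel → go right. Place as right child of eel.
Insert emu: emu < hog → go left; emu > ape → go right; emu > eel → go right; emu < hen → go left. Place as left child of hen.
Insert gnu: gnu < hog → go left; gnu > ape → go right; gnu > eel → go right; gnu < hen → go left; gnu > emu → go right. Place as right child of emu.
Insert rat: rat > hog → go right; rat > kit → go right; rat < yak → go left. Place as left child of yak.
Insert ram: ram > hog → go right; ram > kit → go right; ram < yak → go left; ram < rat → go left. Place as left child of rat.
Insert koi: koi > hog → go right; koi > kit → go right; koi < yak → go left; koi < rat → go left; koi < ram → go left. Place as left child of ram.
Insert dog: dog < hog → go left; dog > ape → go right; dog < eel → go left; dog > asp → go right. Place as right child of asp.

eel yak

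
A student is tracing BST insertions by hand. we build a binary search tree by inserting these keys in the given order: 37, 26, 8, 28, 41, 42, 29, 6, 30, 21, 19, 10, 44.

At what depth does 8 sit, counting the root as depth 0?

Insert 37: tree is empty, so 37 becomes the root.
Insert 26: 26 < 37 → go left. Place as left child of 37.
Insert 8: 8 < 37 → go left; 8 < 26 → go left. Place as left child of 26.
Insert 28: 28 < 37 → go left; 28 > 26 → go right. Place as right child of 26.
Insert 41: 41 > 37 → go right. Place as right child of 37.
Insert 42: 42 > 37 → go right; 42 > 41 → go right. Place as right child of 41.
Insert 29: 29 < 37 → go left; 29 > 26 → go right; 29 > 28 → go right. Place as right child of 28.
Insert 6: 6 < 37 → go left; 6 < 26 → go left; 6 < 8 → go left. Place as left child of 8.
Insert 30: 30 < 37 → go left; 30 > 26 → go right; 30 > 28 → go right; 30 > 29 → go right. Place as right child of 29.
Insert 21: 21 < 37 → go left; 21 < 26 → go left; 21 > 8 → go right. Place as right child of 8.
Insert 19: 19 < 37 → go left; 19 < 26 → go left; 19 > 8 → go right; 19 < 21 → go left. Place as left child of 21.
Insert 10: 10 < 37 → go left; 10 < 26 → go left; 10 > 8 → go right; 10 < 21 → go left; 10 < 19 → go left. Place as left child of 19.
Insert 44: 44 > 37 → go right; 44 > 41 → go right; 44 > 42 → go right. Place as right child of 42.

Path to 8: 37 → 26 → 8, which is 2 edges.

2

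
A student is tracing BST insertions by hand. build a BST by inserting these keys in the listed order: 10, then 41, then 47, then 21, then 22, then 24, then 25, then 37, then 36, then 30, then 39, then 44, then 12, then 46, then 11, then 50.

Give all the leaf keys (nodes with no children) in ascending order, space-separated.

11 30 39 46 50

Insert 10: tree is empty, so 10 becomes the root.
Insert 41: 41 > 10 → go right. Place as right child of 10.
Insert 47: 47 > 10 → go right; 47 > 41 → go right. Place as right child of 41.
Insert 21: 21 > 10 → go right; 21 < 41 → go left. Place as left child of 41.
Insert 22: 22 > 10 → go right; 22 < 41 → go left; 22 > 21 → go right. Place as right child of 21.
Insert 24: 24 > 10 → go right; 24 < 41 → go left; 24 > 21 → go right; 24 > 22 → go right. Place as right child of 22.
Insert 25: 25 > 10 → go right; 25 < 41 → go left; 25 > 21 → go right; 25 > 22 → go right; 25 > 24 → go right. Place as right child of 24.
Insert 37: 37 > 10 → go right; 37 < 41 → go left; 37 > 21 → go right; 37 > 22 → go right; 37 > 24 → go right; 37 > 25 → go right. Place as right child of 25.
Insert 36: 36 > 10 → go right; 36 < 41 → go left; 36 > 21 → go right; 36 > 22 → go right; 36 > 24 → go right; 36 > 25 → go right; 36 < 37 → go left. Place as left child of 37.
Insert 30: 30 > 10 → go right; 30 < 41 → go left; 30 > 21 → go right; 30 > 22 → go right; 30 > 24 → go right; 30 > 25 → go right; 30 < 37 → go left; 30 < 36 → go left. Place as left child of 36.
Insert 39: 39 > 10 → go right; 39 < 41 → go left; 39 > 21 → go right; 39 > 22 → go right; 39 > 24 → go right; 39 > 25 → go right; 39 > 37 → go right. Place as right child of 37.
Insert 44: 44 > 10 → go right; 44 > 41 → go right; 44 < 47 → go left. Place as left child of 47.
Insert 12: 12 > 10 → go right; 12 < 41 → go left; 12 < 21 → go left. Place as left child of 21.
Insert 46: 46 > 10 → go right; 46 > 41 → go right; 46 < 47 → go left; 46 > 44 → go right. Place as right child of 44.
Insert 11: 11 > 10 → go right; 11 < 41 → go left; 11 < 21 → go left; 11 < 12 → go left. Place as left child of 12.
Insert 50: 50 > 10 → go right; 50 > 41 → go right; 50 > 47 → go right. Place as right child of 47.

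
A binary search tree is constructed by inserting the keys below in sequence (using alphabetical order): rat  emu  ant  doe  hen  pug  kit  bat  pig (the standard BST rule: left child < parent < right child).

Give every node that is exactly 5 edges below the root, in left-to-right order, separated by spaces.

pig

Insert rat: tree is empty, so rat becomes the root.
Insert emu: emu < rat → go left. Place as left child of rat.
Insert ant: ant < rat → go left; ant < emu → go left. Place as left child of emu.
Insert doe: doe < rat → go left; doe < emu → go left; doe > ant → go right. Place as right child of ant.
Insert hen: hen < rat → go left; hen > emu → go right. Place as right child of emu.
Insert pug: pug < rat → go left; pug > emu → go right; pug > hen → go right. Place as right child of hen.
Insert kit: kit < rat → go left; kit > emu → go right; kit > hen → go right; kit < pug → go left. Place as left child of pug.
Insert bat: bat < rat → go left; bat < emu → go left; bat > ant → go right; bat < doe → go left. Place as left child of doe.
Insert pig: pig < rat → go left; pig > emu → go right; pig > hen → go right; pig < pug → go left; pig > kit → go right. Place as right child of kit.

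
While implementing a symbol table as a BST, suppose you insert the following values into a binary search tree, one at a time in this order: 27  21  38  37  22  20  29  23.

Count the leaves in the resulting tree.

Resulting structure (node: left, right):
  27: L=21, R=38
  21: L=20, R=22
  38: L=37, R=–
  37: L=29, R=–
  22: L=–, R=23
  20: L=–, R=–
  29: L=–, R=–
  23: L=–, R=–

Leaves: 20, 23, 29 — 3 in total.

3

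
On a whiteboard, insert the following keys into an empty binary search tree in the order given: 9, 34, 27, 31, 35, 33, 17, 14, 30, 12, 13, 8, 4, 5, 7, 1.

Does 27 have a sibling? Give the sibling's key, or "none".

9: root
34: right child of 9 (depth 1)
27: left child of 34 (depth 2)
31: right child of 27 (depth 3)
35: right child of 34 (depth 2)
33: right child of 31 (depth 4)
17: left child of 27 (depth 3)
14: left child of 17 (depth 4)
30: left child of 31 (depth 4)
12: left child of 14 (depth 5)
13: right child of 12 (depth 6)
8: left child of 9 (depth 1)
4: left child of 8 (depth 2)
5: right child of 4 (depth 3)
7: right child of 5 (depth 4)
1: left child of 4 (depth 3)

27's parent is 34; the other child of 34 is 35.

35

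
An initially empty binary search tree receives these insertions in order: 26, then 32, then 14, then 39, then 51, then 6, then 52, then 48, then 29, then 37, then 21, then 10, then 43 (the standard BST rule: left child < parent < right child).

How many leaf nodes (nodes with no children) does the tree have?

6

26: root
32: right child of 26 (depth 1)
14: left child of 26 (depth 1)
39: right child of 32 (depth 2)
51: right child of 39 (depth 3)
6: left child of 14 (depth 2)
52: right child of 51 (depth 4)
48: left child of 51 (depth 4)
29: left child of 32 (depth 2)
37: left child of 39 (depth 3)
21: right child of 14 (depth 2)
10: right child of 6 (depth 3)
43: left child of 48 (depth 5)

Leaves: 10, 21, 29, 37, 43, 52 — 6 in total.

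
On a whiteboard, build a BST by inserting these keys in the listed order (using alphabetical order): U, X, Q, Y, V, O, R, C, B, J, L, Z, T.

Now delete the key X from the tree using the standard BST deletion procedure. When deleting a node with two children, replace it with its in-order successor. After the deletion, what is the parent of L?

Insert U: tree is empty, so U becomes the root.
Insert X: X > U → go right. Place as right child of U.
Insert Q: Q < U → go left. Place as left child of U.
Insert Y: Y > U → go right; Y > X → go right. Place as right child of X.
Insert V: V > U → go right; V < X → go left. Place as left child of X.
Insert O: O < U → go left; O < Q → go left. Place as left child of Q.
Insert R: R < U → go left; R > Q → go right. Place as right child of Q.
Insert C: C < U → go left; C < Q → go left; C < O → go left. Place as left child of O.
Insert B: B < U → go left; B < Q → go left; B < O → go left; B < C → go left. Place as left child of C.
Insert J: J < U → go left; J < Q → go left; J < O → go left; J > C → go right. Place as right child of C.
Insert L: L < U → go left; L < Q → go left; L < O → go left; L > C → go right; L > J → go right. Place as right child of J.
Insert Z: Z > U → go right; Z > X → go right; Z > Y → go right. Place as right child of Y.
Insert T: T < U → go left; T > Q → go right; T > R → go right. Place as right child of R.

Delete X (two children — replace with in-order successor).
After deletion, L's parent is J.

J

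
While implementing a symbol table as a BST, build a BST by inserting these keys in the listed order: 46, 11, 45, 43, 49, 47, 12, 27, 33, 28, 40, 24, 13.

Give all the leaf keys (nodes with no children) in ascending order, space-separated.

13 28 40 47

Resulting structure (node: left, right):
  46: L=11, R=49
  11: L=–, R=45
  45: L=43, R=–
  43: L=12, R=–
  49: L=47, R=–
  47: L=–, R=–
  12: L=–, R=27
  27: L=24, R=33
  33: L=28, R=40
  28: L=–, R=–
  40: L=–, R=–
  24: L=13, R=–
  13: L=–, R=–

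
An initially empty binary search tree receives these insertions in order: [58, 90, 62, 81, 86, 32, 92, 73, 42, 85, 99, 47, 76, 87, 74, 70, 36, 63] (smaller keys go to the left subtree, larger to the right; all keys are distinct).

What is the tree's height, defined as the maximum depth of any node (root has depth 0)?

6

58: root
90: right child of 58 (depth 1)
62: left child of 90 (depth 2)
81: right child of 62 (depth 3)
86: right child of 81 (depth 4)
32: left child of 58 (depth 1)
92: right child of 90 (depth 2)
73: left child of 81 (depth 4)
42: right child of 32 (depth 2)
85: left child of 86 (depth 5)
99: right child of 92 (depth 3)
47: right child of 42 (depth 3)
76: right child of 73 (depth 5)
87: right child of 86 (depth 5)
74: left child of 76 (depth 6)
70: left child of 73 (depth 5)
36: left child of 42 (depth 3)
63: left child of 70 (depth 6)

The deepest node is 74 at depth 6.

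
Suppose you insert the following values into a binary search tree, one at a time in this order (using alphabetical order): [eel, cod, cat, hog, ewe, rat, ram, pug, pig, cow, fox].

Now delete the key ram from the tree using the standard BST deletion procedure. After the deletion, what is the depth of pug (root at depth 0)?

3

Resulting structure (node: left, right):
  eel: L=cod, R=hog
  cod: L=cat, R=cow
  cat: L=–, R=–
  hog: L=ewe, R=rat
  ewe: L=–, R=fox
  rat: L=ram, R=–
  ram: L=pug, R=–
  pug: L=pig, R=–
  pig: L=–, R=–
  cow: L=–, R=–
  fox: L=–, R=–

Delete ram (at most one child — splice it out).
After deletion, path to pug: eel → hog → rat → pug.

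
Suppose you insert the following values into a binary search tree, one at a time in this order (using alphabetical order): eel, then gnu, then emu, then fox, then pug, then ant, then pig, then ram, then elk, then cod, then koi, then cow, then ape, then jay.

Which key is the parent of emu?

gnu

Insert eel: tree is empty, so eel becomes the root.
Insert gnu: gnu > eel → go right. Place as right child of eel.
Insert emu: emu > eel → go right; emu < gnu → go left. Place as left child of gnu.
Insert fox: fox > eel → go right; fox < gnu → go left; fox > emu → go right. Place as right child of emu.
Insert pug: pug > eel → go right; pug > gnu → go right. Place as right child of gnu.
Insert ant: ant < eel → go left. Place as left child of eel.
Insert pig: pig > eel → go right; pig > gnu → go right; pig < pug → go left. Place as left child of pug.
Insert ram: ram > eel → go right; ram > gnu → go right; ram > pug → go right. Place as right child of pug.
Insert elk: elk > eel → go right; elk < gnu → go left; elk < emu → go left. Place as left child of emu.
Insert cod: cod < eel → go left; cod > ant → go right. Place as right child of ant.
Insert koi: koi > eel → go right; koi > gnu → go right; koi < pug → go left; koi < pig → go left. Place as left child of pig.
Insert cow: cow < eel → go left; cow > ant → go right; cow > cod → go right. Place as right child of cod.
Insert ape: ape < eel → go left; ape > ant → go right; ape < cod → go left. Place as left child of cod.
Insert jay: jay > eel → go right; jay > gnu → go right; jay < pug → go left; jay < pig → go left; jay < koi → go left. Place as left child of koi.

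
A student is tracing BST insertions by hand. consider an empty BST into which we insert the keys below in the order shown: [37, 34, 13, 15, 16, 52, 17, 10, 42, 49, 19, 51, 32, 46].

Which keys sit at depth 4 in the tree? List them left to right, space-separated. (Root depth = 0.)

16 46 51

Insert 37: tree is empty, so 37 becomes the root.
Insert 34: 34 < 37 → go left. Place as left child of 37.
Insert 13: 13 < 37 → go left; 13 < 34 → go left. Place as left child of 34.
Insert 15: 15 < 37 → go left; 15 < 34 → go left; 15 > 13 → go right. Place as right child of 13.
Insert 16: 16 < 37 → go left; 16 < 34 → go left; 16 > 13 → go right; 16 > 15 → go right. Place as right child of 15.
Insert 52: 52 > 37 → go right. Place as right child of 37.
Insert 17: 17 < 37 → go left; 17 < 34 → go left; 17 > 13 → go right; 17 > 15 → go right; 17 > 16 → go right. Place as right child of 16.
Insert 10: 10 < 37 → go left; 10 < 34 → go left; 10 < 13 → go left. Place as left child of 13.
Insert 42: 42 > 37 → go right; 42 < 52 → go left. Place as left child of 52.
Insert 49: 49 > 37 → go right; 49 < 52 → go left; 49 > 42 → go right. Place as right child of 42.
Insert 19: 19 < 37 → go left; 19 < 34 → go left; 19 > 13 → go right; 19 > 15 → go right; 19 > 16 → go right; 19 > 17 → go right. Place as right child of 17.
Insert 51: 51 > 37 → go right; 51 < 52 → go left; 51 > 42 → go right; 51 > 49 → go right. Place as right child of 49.
Insert 32: 32 < 37 → go left; 32 < 34 → go left; 32 > 13 → go right; 32 > 15 → go right; 32 > 16 → go right; 32 > 17 → go right; 32 > 19 → go right. Place as right child of 19.
Insert 46: 46 > 37 → go right; 46 < 52 → go left; 46 > 42 → go right; 46 < 49 → go left. Place as left child of 49.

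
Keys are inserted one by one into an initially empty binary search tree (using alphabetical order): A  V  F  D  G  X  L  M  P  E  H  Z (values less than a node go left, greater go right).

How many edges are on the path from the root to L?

4

Insert A: tree is empty, so A becomes the root.
Insert V: V > A → go right. Place as right child of A.
Insert F: F > A → go right; F < V → go left. Place as left child of V.
Insert D: D > A → go right; D < V → go left; D < F → go left. Place as left child of F.
Insert G: G > A → go right; G < V → go left; G > F → go right. Place as right child of F.
Insert X: X > A → go right; X > V → go right. Place as right child of V.
Insert L: L > A → go right; L < V → go left; L > F → go right; L > G → go right. Place as right child of G.
Insert M: M > A → go right; M < V → go left; M > F → go right; M > G → go right; M > L → go right. Place as right child of L.
Insert P: P > A → go right; P < V → go left; P > F → go right; P > G → go right; P > L → go right; P > M → go right. Place as right child of M.
Insert E: E > A → go right; E < V → go left; E < F → go left; E > D → go right. Place as right child of D.
Insert H: H > A → go right; H < V → go left; H > F → go right; H > G → go right; H < L → go left. Place as left child of L.
Insert Z: Z > A → go right; Z > V → go right; Z > X → go right. Place as right child of X.

Path to L: A → V → F → G → L, which is 4 edges.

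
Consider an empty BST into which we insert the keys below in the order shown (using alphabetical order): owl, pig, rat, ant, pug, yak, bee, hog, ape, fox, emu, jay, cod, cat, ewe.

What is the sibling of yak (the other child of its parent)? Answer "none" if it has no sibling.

pug

owl: root
pig: right child of owl (depth 1)
rat: right child of pig (depth 2)
ant: left child of owl (depth 1)
pug: left child of rat (depth 3)
yak: right child of rat (depth 3)
bee: right child of ant (depth 2)
hog: right child of bee (depth 3)
ape: left child of bee (depth 3)
fox: left child of hog (depth 4)
emu: left child of fox (depth 5)
jay: right child of hog (depth 4)
cod: left child of emu (depth 6)
cat: left child of cod (depth 7)
ewe: right child of emu (depth 6)

yak's parent is rat; the other child of rat is pug.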